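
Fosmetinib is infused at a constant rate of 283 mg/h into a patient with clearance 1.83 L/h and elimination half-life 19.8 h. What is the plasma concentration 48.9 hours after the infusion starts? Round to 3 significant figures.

Css = rate / CL = 283 / 1.83 = 154.6 µg/mL
k = ln 2 / 19.8 = 0.03501 h⁻¹
C(t) = Css (1 − e^(−kt)) = 154.6 × (1 − e^(−1.712)) = 154.6 × 0.8195 ≈ 127 µg/mL

127 µg/mL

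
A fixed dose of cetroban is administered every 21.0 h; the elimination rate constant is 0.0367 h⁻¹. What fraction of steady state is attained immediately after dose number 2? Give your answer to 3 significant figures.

0.786

f_n = 1 − e^(−nkτ) = 1 − e^(−2 × 0.03670 × 21.0) = 1 − e^(−1.541) = 1 − 0.2141 ≈ 0.786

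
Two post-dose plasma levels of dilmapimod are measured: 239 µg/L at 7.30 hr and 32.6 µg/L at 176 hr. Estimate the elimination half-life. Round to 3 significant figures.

k = ln(C₁/C₂) / (t₂ − t₁) = ln(239/32.6) / (176 − 7.30)
  = 1.992 / 168.7 = 0.01181 hr⁻¹
t½ = ln 2 / k = ln 2 / 0.01181 ≈ 58.7 hours

58.7 hours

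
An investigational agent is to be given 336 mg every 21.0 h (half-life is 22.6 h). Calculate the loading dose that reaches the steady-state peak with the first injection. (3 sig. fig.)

708 mg

k = ln 2 / 22.6 = 0.03067 h⁻¹
Accumulation ratio R = 1 / (1 − e^(−kτ)) = 1 / (1 − e^(−0.03067×21.0)) = 1 / (1 − 0.5251) = 2.106
Loading dose = maintenance dose × R = 336 × 2.106 ≈ 708 mg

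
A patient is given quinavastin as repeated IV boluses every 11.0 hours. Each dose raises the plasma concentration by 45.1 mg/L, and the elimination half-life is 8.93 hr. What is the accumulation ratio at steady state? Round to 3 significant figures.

k = ln 2 / 8.93 = 0.07762 hr⁻¹
Fraction remaining after one interval: e^(−kτ) = e^(−0.07762 × 11.0) = 0.4258
R = 1 / (1 − 0.4258) = 1 / 0.5742 ≈ 1.74

1.74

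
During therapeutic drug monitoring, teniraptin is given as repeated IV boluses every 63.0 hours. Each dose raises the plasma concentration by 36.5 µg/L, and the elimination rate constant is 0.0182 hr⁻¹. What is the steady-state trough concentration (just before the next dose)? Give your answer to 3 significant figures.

17.0 µg/L

Fraction remaining after one interval: e^(−kτ) = e^(−0.01820 × 63.0) = 0.3177
R = 1 / (1 − 0.3177) = 1.466
Css,max = 36.5 × 1.466 = 53.50 µg/L
Css,min = Css,max × e^(−kτ) = 53.50 × 0.3177 ≈ 17.0 µg/L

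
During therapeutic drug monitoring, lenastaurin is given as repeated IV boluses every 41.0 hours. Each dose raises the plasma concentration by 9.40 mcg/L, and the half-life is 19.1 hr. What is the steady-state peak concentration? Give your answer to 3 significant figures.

12.1 mcg/L

k = ln 2 / 19.1 = 0.03629 hr⁻¹
Fraction remaining after one interval: e^(−kτ) = e^(−0.03629 × 41.0) = 0.2258
R = 1 / (1 − 0.2258) = 1.292
Css,max = 9.40 × 1.292 ≈ 12.1 mcg/L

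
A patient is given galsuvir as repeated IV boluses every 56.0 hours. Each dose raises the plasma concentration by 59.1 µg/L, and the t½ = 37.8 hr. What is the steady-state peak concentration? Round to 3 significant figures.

92.1 µg/L

k = ln 2 / 37.8 = 0.01834 hr⁻¹
Fraction remaining after one interval: e^(−kτ) = e^(−0.01834 × 56.0) = 0.3581
R = 1 / (1 − 0.3581) = 1.558
Css,max = 59.1 × 1.558 ≈ 92.1 µg/L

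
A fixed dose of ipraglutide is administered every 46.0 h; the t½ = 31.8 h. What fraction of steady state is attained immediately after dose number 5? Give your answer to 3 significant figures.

k = ln 2 / 31.8 = 0.02180 h⁻¹
f_n = 1 − e^(−nkτ) = 1 − e^(−5 × 0.02180 × 46.0) = 1 − e^(−5.013) = 1 − 0.006649 ≈ 0.993

0.993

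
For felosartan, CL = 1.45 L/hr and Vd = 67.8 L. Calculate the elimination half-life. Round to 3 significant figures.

k = CL / V = 1.45 / 67.8 = 0.02139 hr⁻¹
t½ = ln 2 / k = ln 2 / 0.02139 ≈ 32.4 hours

32.4 hours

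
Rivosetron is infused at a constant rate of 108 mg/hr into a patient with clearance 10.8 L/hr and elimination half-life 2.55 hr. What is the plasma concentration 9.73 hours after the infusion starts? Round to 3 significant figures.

Css = rate / CL = 108 / 10.8 = 10.00 µg/mL
k = ln 2 / 2.55 = 0.2718 hr⁻¹
C(t) = Css (1 − e^(−kt)) = 10.00 × (1 − e^(−2.645)) = 10.00 × 0.9290 ≈ 9.29 µg/mL

9.29 µg/mL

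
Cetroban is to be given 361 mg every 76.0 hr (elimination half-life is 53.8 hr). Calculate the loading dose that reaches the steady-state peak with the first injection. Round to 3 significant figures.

k = ln 2 / 53.8 = 0.01288 hr⁻¹
Accumulation ratio R = 1 / (1 − e^(−kτ)) = 1 / (1 − e^(−0.01288×76.0)) = 1 / (1 − 0.3756) = 1.602
Loading dose = maintenance dose × R = 361 × 1.602 ≈ 578 mg

578 mg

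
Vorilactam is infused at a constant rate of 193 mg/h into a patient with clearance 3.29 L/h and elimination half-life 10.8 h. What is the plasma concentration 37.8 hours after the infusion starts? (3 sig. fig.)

53.5 µg/mL

Css = rate / CL = 193 / 3.29 = 58.66 µg/mL
k = ln 2 / 10.8 = 0.06418 h⁻¹
C(t) = Css (1 − e^(−kt)) = 58.66 × (1 − e^(−2.426)) = 58.66 × 0.9116 ≈ 53.5 µg/mL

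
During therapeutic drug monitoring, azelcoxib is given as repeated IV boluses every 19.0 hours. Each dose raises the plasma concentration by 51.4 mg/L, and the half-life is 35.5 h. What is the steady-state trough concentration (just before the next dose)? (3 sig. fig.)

k = ln 2 / 35.5 = 0.01953 h⁻¹
Fraction remaining after one interval: e^(−kτ) = e^(−0.01953 × 19.0) = 0.6901
R = 1 / (1 − 0.6901) = 3.226
Css,max = 51.4 × 3.226 = 165.8 mg/L
Css,min = Css,max × e^(−kτ) = 165.8 × 0.6901 ≈ 114 mg/L

114 mg/L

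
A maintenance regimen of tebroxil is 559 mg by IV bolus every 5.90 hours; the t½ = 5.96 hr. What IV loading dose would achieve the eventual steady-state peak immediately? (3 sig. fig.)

k = ln 2 / 5.96 = 0.1163 hr⁻¹
Accumulation ratio R = 1 / (1 − e^(−kτ)) = 1 / (1 − e^(−0.1163×5.90)) = 1 / (1 − 0.5035) = 2.014
Loading dose = maintenance dose × R = 559 × 2.014 ≈ 1130 mg

1130 mg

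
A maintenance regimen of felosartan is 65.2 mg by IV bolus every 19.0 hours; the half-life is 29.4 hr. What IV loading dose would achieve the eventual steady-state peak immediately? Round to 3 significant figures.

181 mg

k = ln 2 / 29.4 = 0.02358 hr⁻¹
Accumulation ratio R = 1 / (1 − e^(−kτ)) = 1 / (1 − e^(−0.02358×19.0)) = 1 / (1 − 0.6389) = 2.770
Loading dose = maintenance dose × R = 65.2 × 2.770 ≈ 181 mg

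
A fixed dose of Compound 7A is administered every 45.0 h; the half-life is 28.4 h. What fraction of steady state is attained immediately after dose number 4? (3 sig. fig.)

0.988

k = ln 2 / 28.4 = 0.02441 h⁻¹
f_n = 1 − e^(−nkτ) = 1 − e^(−4 × 0.02441 × 45.0) = 1 − e^(−4.393) = 1 − 0.01236 ≈ 0.988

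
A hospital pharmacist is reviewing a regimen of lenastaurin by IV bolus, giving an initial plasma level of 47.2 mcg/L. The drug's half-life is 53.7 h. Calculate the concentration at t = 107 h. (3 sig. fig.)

k = ln 2 / 53.7 = 0.01291 h⁻¹
C(t) = C₀ e^(−kt) = 47.2 × e^(−0.01291 × 107) = 47.2 × e^(−1.381) = 47.2 × 0.2513 ≈ 11.9 mcg/L

11.9 mcg/L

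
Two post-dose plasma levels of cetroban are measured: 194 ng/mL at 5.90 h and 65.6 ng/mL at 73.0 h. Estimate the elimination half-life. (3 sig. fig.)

k = ln(C₁/C₂) / (t₂ − t₁) = ln(194/65.6) / (73.0 − 5.90)
  = 1.084 / 67.10 = 0.01616 h⁻¹
t½ = ln 2 / k = ln 2 / 0.01616 ≈ 42.9 hours

42.9 hours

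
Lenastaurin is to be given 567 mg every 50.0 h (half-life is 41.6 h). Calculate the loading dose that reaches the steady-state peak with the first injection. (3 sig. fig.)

1000 mg

k = ln 2 / 41.6 = 0.01666 h⁻¹
Accumulation ratio R = 1 / (1 − e^(−kτ)) = 1 / (1 − e^(−0.01666×50.0)) = 1 / (1 − 0.4347) = 1.769
Loading dose = maintenance dose × R = 567 × 1.769 ≈ 1000 mg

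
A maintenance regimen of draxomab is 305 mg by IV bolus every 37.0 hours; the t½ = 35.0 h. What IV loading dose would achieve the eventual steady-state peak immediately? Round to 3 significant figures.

587 mg

k = ln 2 / 35.0 = 0.01980 h⁻¹
Accumulation ratio R = 1 / (1 − e^(−kτ)) = 1 / (1 − e^(−0.01980×37.0)) = 1 / (1 − 0.4806) = 1.925
Loading dose = maintenance dose × R = 305 × 1.925 ≈ 587 mg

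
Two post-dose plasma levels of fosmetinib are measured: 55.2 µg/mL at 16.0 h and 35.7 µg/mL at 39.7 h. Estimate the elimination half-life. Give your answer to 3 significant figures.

37.7 hours

k = ln(C₁/C₂) / (t₂ − t₁) = ln(55.2/35.7) / (39.7 − 16.0)
  = 0.4358 / 23.70 = 0.01839 h⁻¹
t½ = ln 2 / k = ln 2 / 0.01839 ≈ 37.7 hours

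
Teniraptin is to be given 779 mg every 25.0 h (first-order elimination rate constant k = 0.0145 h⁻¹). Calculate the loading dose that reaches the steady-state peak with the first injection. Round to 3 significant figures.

2560 mg

Accumulation ratio R = 1 / (1 − e^(−kτ)) = 1 / (1 − e^(−0.01450×25.0)) = 1 / (1 − 0.6959) = 3.289
Loading dose = maintenance dose × R = 779 × 3.289 ≈ 2560 mg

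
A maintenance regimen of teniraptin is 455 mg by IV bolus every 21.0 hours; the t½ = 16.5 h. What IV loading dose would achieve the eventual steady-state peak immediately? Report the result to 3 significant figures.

776 mg

k = ln 2 / 16.5 = 0.04201 h⁻¹
Accumulation ratio R = 1 / (1 − e^(−kτ)) = 1 / (1 − e^(−0.04201×21.0)) = 1 / (1 − 0.4139) = 1.706
Loading dose = maintenance dose × R = 455 × 1.706 ≈ 776 mg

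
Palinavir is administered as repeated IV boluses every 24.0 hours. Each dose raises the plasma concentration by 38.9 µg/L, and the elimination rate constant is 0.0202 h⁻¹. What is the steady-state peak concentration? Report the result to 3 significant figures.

101 µg/L

Fraction remaining after one interval: e^(−kτ) = e^(−0.02020 × 24.0) = 0.6158
R = 1 / (1 − 0.6158) = 2.603
Css,max = 38.9 × 2.603 ≈ 101 µg/L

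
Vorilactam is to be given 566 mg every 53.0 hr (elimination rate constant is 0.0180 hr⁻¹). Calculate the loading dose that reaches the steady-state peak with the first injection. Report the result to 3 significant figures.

Accumulation ratio R = 1 / (1 − e^(−kτ)) = 1 / (1 − e^(−0.01800×53.0)) = 1 / (1 − 0.3852) = 1.627
Loading dose = maintenance dose × R = 566 × 1.627 ≈ 921 mg

921 mg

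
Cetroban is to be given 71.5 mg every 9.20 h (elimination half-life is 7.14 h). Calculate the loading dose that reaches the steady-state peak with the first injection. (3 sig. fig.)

k = ln 2 / 7.14 = 0.09708 h⁻¹
Accumulation ratio R = 1 / (1 − e^(−kτ)) = 1 / (1 − e^(−0.09708×9.20)) = 1 / (1 − 0.4094) = 1.693
Loading dose = maintenance dose × R = 71.5 × 1.693 ≈ 121 mg

121 mg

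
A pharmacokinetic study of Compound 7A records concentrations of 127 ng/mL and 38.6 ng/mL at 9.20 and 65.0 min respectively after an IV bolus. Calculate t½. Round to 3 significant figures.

32.5 minutes

k = ln(C₁/C₂) / (t₂ − t₁) = ln(127/38.6) / (65.0 − 9.20)
  = 1.191 / 55.80 = 0.02134 min⁻¹
t½ = ln 2 / k = ln 2 / 0.02134 ≈ 32.5 minutes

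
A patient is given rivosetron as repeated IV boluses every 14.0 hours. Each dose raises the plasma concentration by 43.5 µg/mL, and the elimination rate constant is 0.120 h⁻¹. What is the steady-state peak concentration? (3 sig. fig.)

53.5 µg/mL

Fraction remaining after one interval: e^(−kτ) = e^(−0.1200 × 14.0) = 0.1864
R = 1 / (1 − 0.1864) = 1.229
Css,max = 43.5 × 1.229 ≈ 53.5 µg/mL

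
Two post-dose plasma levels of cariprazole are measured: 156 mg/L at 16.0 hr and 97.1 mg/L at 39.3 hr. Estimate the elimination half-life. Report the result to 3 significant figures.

34.1 hours

k = ln(C₁/C₂) / (t₂ − t₁) = ln(156/97.1) / (39.3 − 16.0)
  = 0.4741 / 23.30 = 0.02035 hr⁻¹
t½ = ln 2 / k = ln 2 / 0.02035 ≈ 34.1 hours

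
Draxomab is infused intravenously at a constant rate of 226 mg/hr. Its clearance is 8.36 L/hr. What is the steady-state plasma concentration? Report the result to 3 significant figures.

Css = infusion rate / CL = 226 / 8.36 ≈ 27.0 mg/L

27.0 mg/L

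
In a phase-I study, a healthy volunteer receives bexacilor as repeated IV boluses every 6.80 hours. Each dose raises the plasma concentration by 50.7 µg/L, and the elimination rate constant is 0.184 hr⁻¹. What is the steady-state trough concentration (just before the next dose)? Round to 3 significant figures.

20.3 µg/L

Fraction remaining after one interval: e^(−kτ) = e^(−0.1840 × 6.80) = 0.2862
R = 1 / (1 − 0.2862) = 1.401
Css,max = 50.7 × 1.401 = 71.02 µg/L
Css,min = Css,max × e^(−kτ) = 71.02 × 0.2862 ≈ 20.3 µg/L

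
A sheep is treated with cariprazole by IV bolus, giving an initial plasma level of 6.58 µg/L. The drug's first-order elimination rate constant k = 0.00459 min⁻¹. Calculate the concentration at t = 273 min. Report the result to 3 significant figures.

1.88 µg/L

C(t) = C₀ e^(−kt) = 6.58 × e^(−0.004590 × 273) = 6.58 × e^(−1.253) = 6.58 × 0.2856 ≈ 1.88 µg/L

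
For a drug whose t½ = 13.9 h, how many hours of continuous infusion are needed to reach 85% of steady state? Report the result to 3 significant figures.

38.0 hours

k = ln 2 / 13.9 = 0.04987 h⁻¹
f = 1 − e^(−kt)  ⇒  t = −ln(1 − f) / k
t = −ln(1 − 0.85) / 0.04987 = 1.897 / 0.04987 ≈ 38.0 hours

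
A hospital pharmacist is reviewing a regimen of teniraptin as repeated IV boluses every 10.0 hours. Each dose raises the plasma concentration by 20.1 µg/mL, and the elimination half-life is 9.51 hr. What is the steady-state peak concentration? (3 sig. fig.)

k = ln 2 / 9.51 = 0.07289 hr⁻¹
Fraction remaining after one interval: e^(−kτ) = e^(−0.07289 × 10.0) = 0.4825
R = 1 / (1 − 0.4825) = 1.932
Css,max = 20.1 × 1.932 ≈ 38.8 µg/mL

38.8 µg/mL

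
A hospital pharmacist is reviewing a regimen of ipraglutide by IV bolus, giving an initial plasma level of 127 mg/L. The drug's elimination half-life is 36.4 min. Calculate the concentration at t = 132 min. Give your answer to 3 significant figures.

k = ln 2 / 36.4 = 0.01904 min⁻¹
132 min is 3.626 half-lives, so C = 127 × (1/2)^3.626 = 127 × 0.08098 ≈ 10.3 mg/L

10.3 mg/L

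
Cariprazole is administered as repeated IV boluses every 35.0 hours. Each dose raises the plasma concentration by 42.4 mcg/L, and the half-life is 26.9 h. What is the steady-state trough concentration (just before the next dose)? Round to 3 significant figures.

29.0 mcg/L

k = ln 2 / 26.9 = 0.02577 h⁻¹
Fraction remaining after one interval: e^(−kτ) = e^(−0.02577 × 35.0) = 0.4058
R = 1 / (1 − 0.4058) = 1.683
Css,max = 42.4 × 1.683 = 71.36 mcg/L
Css,min = Css,max × e^(−kτ) = 71.36 × 0.4058 ≈ 29.0 mcg/L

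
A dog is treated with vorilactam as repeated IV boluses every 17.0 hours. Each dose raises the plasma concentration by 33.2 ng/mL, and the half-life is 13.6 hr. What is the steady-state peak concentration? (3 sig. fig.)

57.3 ng/mL

k = ln 2 / 13.6 = 0.05097 hr⁻¹
Fraction remaining after one interval: e^(−kτ) = e^(−0.05097 × 17.0) = 0.4204
R = 1 / (1 − 0.4204) = 1.725
Css,max = 33.2 × 1.725 ≈ 57.3 ng/mL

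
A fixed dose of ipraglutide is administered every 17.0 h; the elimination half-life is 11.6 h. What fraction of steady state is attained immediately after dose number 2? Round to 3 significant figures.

k = ln 2 / 11.6 = 0.05975 h⁻¹
f_n = 1 − e^(−nkτ) = 1 − e^(−2 × 0.05975 × 17.0) = 1 − e^(−2.032) = 1 − 0.1311 ≈ 0.869

0.869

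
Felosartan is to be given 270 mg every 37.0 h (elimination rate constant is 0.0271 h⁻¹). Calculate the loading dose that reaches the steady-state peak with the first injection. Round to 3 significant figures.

426 mg

Accumulation ratio R = 1 / (1 − e^(−kτ)) = 1 / (1 − e^(−0.02710×37.0)) = 1 / (1 − 0.3669) = 1.579
Loading dose = maintenance dose × R = 270 × 1.579 ≈ 426 mg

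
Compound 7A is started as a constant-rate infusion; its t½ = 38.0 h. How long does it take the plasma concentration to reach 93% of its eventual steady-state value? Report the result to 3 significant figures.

146 hours

k = ln 2 / 38.0 = 0.01824 h⁻¹
f = 1 − e^(−kt)  ⇒  t = −ln(1 − f) / k
t = −ln(1 − 0.93) / 0.01824 = 2.659 / 0.01824 ≈ 146 hours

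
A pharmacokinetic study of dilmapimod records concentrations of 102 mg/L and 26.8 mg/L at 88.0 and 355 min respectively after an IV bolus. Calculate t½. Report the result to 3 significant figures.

138 minutes

k = ln(C₁/C₂) / (t₂ − t₁) = ln(102/26.8) / (355 − 88.0)
  = 1.337 / 267.0 = 0.005006 min⁻¹
t½ = ln 2 / k = ln 2 / 0.005006 ≈ 138 minutes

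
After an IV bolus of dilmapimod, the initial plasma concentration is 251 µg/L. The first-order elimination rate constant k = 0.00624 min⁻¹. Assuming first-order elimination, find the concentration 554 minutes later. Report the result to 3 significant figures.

C(t) = C₀ e^(−kt) = 251 × e^(−0.006240 × 554) = 251 × e^(−3.457) = 251 × 0.03153 ≈ 7.91 µg/L

7.91 µg/L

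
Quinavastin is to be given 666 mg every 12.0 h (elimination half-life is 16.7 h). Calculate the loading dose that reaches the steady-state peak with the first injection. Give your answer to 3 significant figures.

1700 mg

k = ln 2 / 16.7 = 0.04151 h⁻¹
Accumulation ratio R = 1 / (1 − e^(−kτ)) = 1 / (1 − e^(−0.04151×12.0)) = 1 / (1 − 0.6077) = 2.549
Loading dose = maintenance dose × R = 666 × 2.549 ≈ 1700 mg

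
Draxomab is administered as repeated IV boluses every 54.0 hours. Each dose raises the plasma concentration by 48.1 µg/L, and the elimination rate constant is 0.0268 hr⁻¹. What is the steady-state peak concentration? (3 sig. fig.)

62.9 µg/L

Fraction remaining after one interval: e^(−kτ) = e^(−0.02680 × 54.0) = 0.2352
R = 1 / (1 − 0.2352) = 1.308
Css,max = 48.1 × 1.308 ≈ 62.9 µg/L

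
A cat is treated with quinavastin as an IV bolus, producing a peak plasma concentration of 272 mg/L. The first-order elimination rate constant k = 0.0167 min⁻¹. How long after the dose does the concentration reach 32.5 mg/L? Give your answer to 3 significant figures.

127 minutes

C(t) = C₀ e^(−kt)  ⇒  t = ln(C₀/C) / k
t = ln(272/32.5) / 0.01670 = 2.125 / 0.01670 ≈ 127 minutes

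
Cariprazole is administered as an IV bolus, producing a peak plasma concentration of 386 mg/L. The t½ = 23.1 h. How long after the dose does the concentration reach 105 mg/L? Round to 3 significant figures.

43.4 hours

k = ln 2 / 23.1 = 0.03001 h⁻¹
C(t) = C₀ e^(−kt)  ⇒  t = ln(C₀/C) / k
t = ln(386/105) / 0.03001 = 1.302 / 0.03001 ≈ 43.4 hours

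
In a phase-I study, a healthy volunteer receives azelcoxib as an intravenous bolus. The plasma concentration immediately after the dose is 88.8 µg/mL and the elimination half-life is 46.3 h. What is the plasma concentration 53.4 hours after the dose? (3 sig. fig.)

39.9 µg/mL

k = ln 2 / 46.3 = 0.01497 h⁻¹
53.4 h is 1.153 half-lives, so C = 88.8 × (1/2)^1.153 = 88.8 × 0.4496 ≈ 39.9 µg/mL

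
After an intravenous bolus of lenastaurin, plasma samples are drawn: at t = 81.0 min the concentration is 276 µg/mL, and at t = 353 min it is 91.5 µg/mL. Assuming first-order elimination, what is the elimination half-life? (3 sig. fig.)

171 minutes

k = ln(C₁/C₂) / (t₂ − t₁) = ln(276/91.5) / (353 − 81.0)
  = 1.104 / 272.0 = 0.004059 min⁻¹
t½ = ln 2 / k = ln 2 / 0.004059 ≈ 171 minutes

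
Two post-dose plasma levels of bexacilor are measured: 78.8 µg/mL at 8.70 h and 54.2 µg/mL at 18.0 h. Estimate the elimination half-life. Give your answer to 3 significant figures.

17.2 hours

k = ln(C₁/C₂) / (t₂ − t₁) = ln(78.8/54.2) / (18.0 − 8.70)
  = 0.3742 / 9.300 = 0.04024 h⁻¹
t½ = ln 2 / k = ln 2 / 0.04024 ≈ 17.2 hours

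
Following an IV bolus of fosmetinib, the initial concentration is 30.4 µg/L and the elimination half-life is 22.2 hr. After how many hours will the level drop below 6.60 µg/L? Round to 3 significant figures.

k = ln 2 / 22.2 = 0.03122 hr⁻¹
C(t) = C₀ e^(−kt)  ⇒  t = ln(C₀/C) / k
t = ln(30.4/6.60) / 0.03122 = 1.527 / 0.03122 ≈ 48.9 hours

48.9 hours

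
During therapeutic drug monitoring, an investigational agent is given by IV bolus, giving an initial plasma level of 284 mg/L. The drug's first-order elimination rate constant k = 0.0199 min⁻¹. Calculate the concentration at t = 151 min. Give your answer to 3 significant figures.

14.1 mg/L

C(t) = C₀ e^(−kt) = 284 × e^(−0.01990 × 151) = 284 × e^(−3.005) = 284 × 0.04954 ≈ 14.1 mg/L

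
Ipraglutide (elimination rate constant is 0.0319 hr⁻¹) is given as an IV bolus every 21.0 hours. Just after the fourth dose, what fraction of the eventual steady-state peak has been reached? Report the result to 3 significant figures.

f_n = 1 − e^(−nkτ) = 1 − e^(−4 × 0.03190 × 21.0) = 1 − e^(−2.680) = 1 − 0.06859 ≈ 0.931

0.931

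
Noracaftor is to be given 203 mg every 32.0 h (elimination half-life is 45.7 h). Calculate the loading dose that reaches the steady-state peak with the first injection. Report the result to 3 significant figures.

528 mg

k = ln 2 / 45.7 = 0.01517 h⁻¹
Accumulation ratio R = 1 / (1 − e^(−kτ)) = 1 / (1 − e^(−0.01517×32.0)) = 1 / (1 − 0.6155) = 2.601
Loading dose = maintenance dose × R = 203 × 2.601 ≈ 528 mg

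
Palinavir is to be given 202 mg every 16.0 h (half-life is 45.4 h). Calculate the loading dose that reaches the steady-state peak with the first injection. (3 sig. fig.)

k = ln 2 / 45.4 = 0.01527 h⁻¹
Accumulation ratio R = 1 / (1 − e^(−kτ)) = 1 / (1 − e^(−0.01527×16.0)) = 1 / (1 − 0.7833) = 4.614
Loading dose = maintenance dose × R = 202 × 4.614 ≈ 932 mg

932 mg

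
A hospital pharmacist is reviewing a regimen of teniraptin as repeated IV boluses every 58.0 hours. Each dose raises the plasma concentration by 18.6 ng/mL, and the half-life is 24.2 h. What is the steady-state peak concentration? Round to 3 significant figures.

k = ln 2 / 24.2 = 0.02864 h⁻¹
Fraction remaining after one interval: e^(−kτ) = e^(−0.02864 × 58.0) = 0.1899
R = 1 / (1 − 0.1899) = 1.234
Css,max = 18.6 × 1.234 ≈ 23.0 ng/mL

23.0 ng/mL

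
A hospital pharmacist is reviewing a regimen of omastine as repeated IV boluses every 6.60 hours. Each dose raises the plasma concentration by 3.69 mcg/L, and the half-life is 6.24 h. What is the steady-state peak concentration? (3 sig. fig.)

7.10 mcg/L

k = ln 2 / 6.24 = 0.1111 h⁻¹
Fraction remaining after one interval: e^(−kτ) = e^(−0.1111 × 6.60) = 0.4804
R = 1 / (1 − 0.4804) = 1.925
Css,max = 3.69 × 1.925 ≈ 7.10 mcg/L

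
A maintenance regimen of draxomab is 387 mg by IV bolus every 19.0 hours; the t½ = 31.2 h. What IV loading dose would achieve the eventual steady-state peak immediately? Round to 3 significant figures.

k = ln 2 / 31.2 = 0.02222 h⁻¹
Accumulation ratio R = 1 / (1 − e^(−kτ)) = 1 / (1 − e^(−0.02222×19.0)) = 1 / (1 − 0.6557) = 2.904
Loading dose = maintenance dose × R = 387 × 2.904 ≈ 1120 mg

1120 mg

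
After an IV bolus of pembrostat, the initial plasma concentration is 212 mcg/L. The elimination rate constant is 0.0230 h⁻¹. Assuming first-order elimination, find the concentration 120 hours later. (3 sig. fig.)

13.4 mcg/L

C(t) = C₀ e^(−kt) = 212 × e^(−0.02300 × 120) = 212 × e^(−2.760) = 212 × 0.06329 ≈ 13.4 mcg/L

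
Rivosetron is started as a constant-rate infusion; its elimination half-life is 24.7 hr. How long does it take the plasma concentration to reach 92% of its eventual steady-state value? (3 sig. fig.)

k = ln 2 / 24.7 = 0.02806 hr⁻¹
f = 1 − e^(−kt)  ⇒  t = −ln(1 − f) / k
t = −ln(1 − 0.92) / 0.02806 = 2.526 / 0.02806 ≈ 90.0 hours

90.0 hours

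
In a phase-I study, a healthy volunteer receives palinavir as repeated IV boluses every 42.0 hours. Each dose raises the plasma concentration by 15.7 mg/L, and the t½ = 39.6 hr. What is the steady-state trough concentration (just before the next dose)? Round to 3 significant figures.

14.5 mg/L

k = ln 2 / 39.6 = 0.01750 hr⁻¹
Fraction remaining after one interval: e^(−kτ) = e^(−0.01750 × 42.0) = 0.4794
R = 1 / (1 − 0.4794) = 1.921
Css,max = 15.7 × 1.921 = 30.16 mg/L
Css,min = Css,max × e^(−kτ) = 30.16 × 0.4794 ≈ 14.5 mg/L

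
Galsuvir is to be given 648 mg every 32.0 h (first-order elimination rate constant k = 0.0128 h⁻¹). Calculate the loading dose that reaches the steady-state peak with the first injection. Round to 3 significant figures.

1930 mg

Accumulation ratio R = 1 / (1 − e^(−kτ)) = 1 / (1 − e^(−0.01280×32.0)) = 1 / (1 − 0.6639) = 2.975
Loading dose = maintenance dose × R = 648 × 2.975 ≈ 1930 mg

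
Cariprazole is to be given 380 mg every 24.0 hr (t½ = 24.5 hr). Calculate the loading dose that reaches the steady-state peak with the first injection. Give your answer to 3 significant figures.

k = ln 2 / 24.5 = 0.02829 hr⁻¹
Accumulation ratio R = 1 / (1 − e^(−kτ)) = 1 / (1 − e^(−0.02829×24.0)) = 1 / (1 − 0.5071) = 2.029
Loading dose = maintenance dose × R = 380 × 2.029 ≈ 771 mg

771 mg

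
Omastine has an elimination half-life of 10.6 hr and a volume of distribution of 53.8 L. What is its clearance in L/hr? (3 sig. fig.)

3.52 L/hr

k = ln 2 / t½ = ln 2 / 10.6 = 0.06539 hr⁻¹
CL = k · V = 0.06539 × 53.8 ≈ 3.52 L/hr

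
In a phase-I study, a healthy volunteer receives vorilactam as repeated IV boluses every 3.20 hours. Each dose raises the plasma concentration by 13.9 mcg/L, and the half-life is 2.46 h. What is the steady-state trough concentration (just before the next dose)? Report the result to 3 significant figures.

9.50 mcg/L

k = ln 2 / 2.46 = 0.2818 h⁻¹
Fraction remaining after one interval: e^(−kτ) = e^(−0.2818 × 3.20) = 0.4059
R = 1 / (1 − 0.4059) = 1.683
Css,max = 13.9 × 1.683 = 23.40 mcg/L
Css,min = Css,max × e^(−kτ) = 23.40 × 0.4059 ≈ 9.50 mcg/L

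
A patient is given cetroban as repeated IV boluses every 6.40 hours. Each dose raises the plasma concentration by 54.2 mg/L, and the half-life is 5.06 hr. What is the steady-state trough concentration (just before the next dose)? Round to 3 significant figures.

k = ln 2 / 5.06 = 0.1370 hr⁻¹
Fraction remaining after one interval: e^(−kτ) = e^(−0.1370 × 6.40) = 0.4162
R = 1 / (1 − 0.4162) = 1.713
Css,max = 54.2 × 1.713 = 92.83 mg/L
Css,min = Css,max × e^(−kτ) = 92.83 × 0.4162 ≈ 38.6 mg/L

38.6 mg/L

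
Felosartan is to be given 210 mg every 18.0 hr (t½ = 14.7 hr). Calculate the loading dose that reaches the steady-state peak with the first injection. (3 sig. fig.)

k = ln 2 / 14.7 = 0.04715 hr⁻¹
Accumulation ratio R = 1 / (1 − e^(−kτ)) = 1 / (1 − e^(−0.04715×18.0)) = 1 / (1 − 0.4279) = 1.748
Loading dose = maintenance dose × R = 210 × 1.748 ≈ 367 mg

367 mg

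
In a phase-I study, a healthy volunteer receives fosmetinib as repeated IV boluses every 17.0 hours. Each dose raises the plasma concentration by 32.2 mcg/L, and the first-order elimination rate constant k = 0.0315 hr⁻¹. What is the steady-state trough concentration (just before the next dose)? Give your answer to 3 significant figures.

45.5 mcg/L

Fraction remaining after one interval: e^(−kτ) = e^(−0.03150 × 17.0) = 0.5854
R = 1 / (1 − 0.5854) = 2.412
Css,max = 32.2 × 2.412 = 77.66 mcg/L
Css,min = Css,max × e^(−kτ) = 77.66 × 0.5854 ≈ 45.5 mcg/L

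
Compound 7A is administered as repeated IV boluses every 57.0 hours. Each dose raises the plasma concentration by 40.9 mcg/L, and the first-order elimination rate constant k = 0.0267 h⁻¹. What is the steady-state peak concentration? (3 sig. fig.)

52.3 mcg/L

Fraction remaining after one interval: e^(−kτ) = e^(−0.02670 × 57.0) = 0.2183
R = 1 / (1 − 0.2183) = 1.279
Css,max = 40.9 × 1.279 ≈ 52.3 mcg/L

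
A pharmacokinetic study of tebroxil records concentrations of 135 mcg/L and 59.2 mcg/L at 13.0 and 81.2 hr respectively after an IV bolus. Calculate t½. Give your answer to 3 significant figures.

57.3 hours

k = ln(C₁/C₂) / (t₂ − t₁) = ln(135/59.2) / (81.2 − 13.0)
  = 0.8244 / 68.20 = 0.01209 hr⁻¹
t½ = ln 2 / k = ln 2 / 0.01209 ≈ 57.3 hours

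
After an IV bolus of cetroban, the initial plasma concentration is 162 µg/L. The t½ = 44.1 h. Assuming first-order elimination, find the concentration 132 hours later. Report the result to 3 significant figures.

k = ln 2 / 44.1 = 0.01572 h⁻¹
132 h is 2.993 half-lives, so C = 162 × (1/2)^2.993 = 162 × 0.1256 ≈ 20.3 µg/L

20.3 µg/L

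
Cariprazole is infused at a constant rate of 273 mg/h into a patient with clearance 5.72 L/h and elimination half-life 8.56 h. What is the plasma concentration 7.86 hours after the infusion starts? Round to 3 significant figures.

22.5 mg/L

Css = rate / CL = 273 / 5.72 = 47.73 mg/L
k = ln 2 / 8.56 = 0.08098 h⁻¹
C(t) = Css (1 − e^(−kt)) = 47.73 × (1 − e^(−0.6365)) = 47.73 × 0.4708 ≈ 22.5 mg/L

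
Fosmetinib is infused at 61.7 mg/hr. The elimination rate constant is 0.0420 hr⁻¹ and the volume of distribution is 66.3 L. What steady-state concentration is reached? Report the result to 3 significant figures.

CL = k · V = 0.0420 × 66.3 = 2.785 L/hr
Css = rate / CL = 61.7 / 2.785 ≈ 22.2 µg/mL

22.2 µg/mL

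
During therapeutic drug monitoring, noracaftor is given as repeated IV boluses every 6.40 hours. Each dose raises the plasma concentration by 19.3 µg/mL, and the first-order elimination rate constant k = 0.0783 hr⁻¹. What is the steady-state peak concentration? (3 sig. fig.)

49.0 µg/mL

Fraction remaining after one interval: e^(−kτ) = e^(−0.07830 × 6.40) = 0.6059
R = 1 / (1 − 0.6059) = 2.537
Css,max = 19.3 × 2.537 ≈ 49.0 µg/mL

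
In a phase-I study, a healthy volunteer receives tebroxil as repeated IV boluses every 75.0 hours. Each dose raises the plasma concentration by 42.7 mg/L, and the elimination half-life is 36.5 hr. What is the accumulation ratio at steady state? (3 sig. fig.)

k = ln 2 / 36.5 = 0.01899 hr⁻¹
Fraction remaining after one interval: e^(−kτ) = e^(−0.01899 × 75.0) = 0.2407
R = 1 / (1 − 0.2407) = 1 / 0.7593 ≈ 1.32

1.32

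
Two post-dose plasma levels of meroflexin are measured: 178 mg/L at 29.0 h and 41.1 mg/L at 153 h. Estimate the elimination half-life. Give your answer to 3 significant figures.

58.6 hours

k = ln(C₁/C₂) / (t₂ − t₁) = ln(178/41.1) / (153 − 29.0)
  = 1.466 / 124.0 = 0.01182 h⁻¹
t½ = ln 2 / k = ln 2 / 0.01182 ≈ 58.6 hours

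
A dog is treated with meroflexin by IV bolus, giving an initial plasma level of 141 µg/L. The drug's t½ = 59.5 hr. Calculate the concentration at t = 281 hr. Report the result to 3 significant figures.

5.34 µg/L

k = ln 2 / 59.5 = 0.01165 hr⁻¹
281 hr is 4.723 half-lives, so C = 141 × (1/2)^4.723 = 141 × 0.03787 ≈ 5.34 µg/L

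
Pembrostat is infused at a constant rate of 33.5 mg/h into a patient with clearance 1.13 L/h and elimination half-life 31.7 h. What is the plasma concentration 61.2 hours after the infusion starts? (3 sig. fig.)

Css = rate / CL = 33.5 / 1.13 = 29.65 mg/L
k = ln 2 / 31.7 = 0.02187 h⁻¹
C(t) = Css (1 − e^(−kt)) = 29.65 × (1 − e^(−1.338)) = 29.65 × 0.7377 ≈ 21.9 mg/L

21.9 mg/L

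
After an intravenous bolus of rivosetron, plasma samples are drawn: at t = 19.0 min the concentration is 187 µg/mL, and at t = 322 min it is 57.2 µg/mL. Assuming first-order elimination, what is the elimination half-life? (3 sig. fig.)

k = ln(C₁/C₂) / (t₂ − t₁) = ln(187/57.2) / (322 − 19.0)
  = 1.185 / 303.0 = 0.003909 min⁻¹
t½ = ln 2 / k = ln 2 / 0.003909 ≈ 177 minutes

177 minutes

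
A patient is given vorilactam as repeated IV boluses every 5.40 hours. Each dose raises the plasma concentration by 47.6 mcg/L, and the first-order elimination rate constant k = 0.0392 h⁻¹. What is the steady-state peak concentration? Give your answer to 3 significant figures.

250 mcg/L

Fraction remaining after one interval: e^(−kτ) = e^(−0.03920 × 5.40) = 0.8092
R = 1 / (1 − 0.8092) = 5.242
Css,max = 47.6 × 5.242 ≈ 250 mcg/L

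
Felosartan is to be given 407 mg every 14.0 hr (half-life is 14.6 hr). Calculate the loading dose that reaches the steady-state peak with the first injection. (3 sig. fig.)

k = ln 2 / 14.6 = 0.04748 hr⁻¹
Accumulation ratio R = 1 / (1 − e^(−kτ)) = 1 / (1 − e^(−0.04748×14.0)) = 1 / (1 − 0.5144) = 2.060
Loading dose = maintenance dose × R = 407 × 2.060 ≈ 838 mg

838 mg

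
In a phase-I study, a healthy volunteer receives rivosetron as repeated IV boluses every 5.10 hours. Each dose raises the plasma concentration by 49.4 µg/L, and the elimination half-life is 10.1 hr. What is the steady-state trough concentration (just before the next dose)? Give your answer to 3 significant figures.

118 µg/L

k = ln 2 / 10.1 = 0.06863 hr⁻¹
Fraction remaining after one interval: e^(−kτ) = e^(−0.06863 × 5.10) = 0.7047
R = 1 / (1 − 0.7047) = 3.386
Css,max = 49.4 × 3.386 = 167.3 µg/L
Css,min = Css,max × e^(−kτ) = 167.3 × 0.7047 ≈ 118 µg/L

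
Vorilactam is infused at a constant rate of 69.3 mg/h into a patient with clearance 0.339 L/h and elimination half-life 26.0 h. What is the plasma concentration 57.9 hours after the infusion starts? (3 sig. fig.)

161 mg/L

Css = rate / CL = 69.3 / 0.339 = 204.4 mg/L
k = ln 2 / 26.0 = 0.02666 h⁻¹
C(t) = Css (1 − e^(−kt)) = 204.4 × (1 − e^(−1.544)) = 204.4 × 0.7864 ≈ 161 mg/L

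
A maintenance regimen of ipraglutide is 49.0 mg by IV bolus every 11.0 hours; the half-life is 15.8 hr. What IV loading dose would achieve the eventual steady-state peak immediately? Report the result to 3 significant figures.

k = ln 2 / 15.8 = 0.04387 hr⁻¹
Accumulation ratio R = 1 / (1 − e^(−kτ)) = 1 / (1 − e^(−0.04387×11.0)) = 1 / (1 − 0.6172) = 2.612
Loading dose = maintenance dose × R = 49.0 × 2.612 ≈ 128 mg

128 mg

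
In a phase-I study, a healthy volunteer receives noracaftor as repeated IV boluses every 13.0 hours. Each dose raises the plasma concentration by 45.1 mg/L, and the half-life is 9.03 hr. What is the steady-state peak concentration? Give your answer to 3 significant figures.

71.4 mg/L

k = ln 2 / 9.03 = 0.07676 hr⁻¹
Fraction remaining after one interval: e^(−kτ) = e^(−0.07676 × 13.0) = 0.3687
R = 1 / (1 − 0.3687) = 1.584
Css,max = 45.1 × 1.584 ≈ 71.4 mg/L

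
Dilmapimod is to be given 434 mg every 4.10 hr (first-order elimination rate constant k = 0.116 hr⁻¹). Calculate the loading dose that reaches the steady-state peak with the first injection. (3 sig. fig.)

1150 mg

Accumulation ratio R = 1 / (1 − e^(−kτ)) = 1 / (1 − e^(−0.1160×4.10)) = 1 / (1 − 0.6215) = 2.642
Loading dose = maintenance dose × R = 434 × 2.642 ≈ 1150 mg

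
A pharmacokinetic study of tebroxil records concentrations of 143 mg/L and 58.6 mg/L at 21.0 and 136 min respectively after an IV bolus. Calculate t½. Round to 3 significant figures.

k = ln(C₁/C₂) / (t₂ − t₁) = ln(143/58.6) / (136 − 21.0)
  = 0.8921 / 115.0 = 0.007757 min⁻¹
t½ = ln 2 / k = ln 2 / 0.007757 ≈ 89.4 minutes

89.4 minutes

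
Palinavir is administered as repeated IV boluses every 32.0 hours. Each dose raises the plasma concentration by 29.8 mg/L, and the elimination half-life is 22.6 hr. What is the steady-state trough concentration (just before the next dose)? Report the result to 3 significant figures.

17.9 mg/L

k = ln 2 / 22.6 = 0.03067 hr⁻¹
Fraction remaining after one interval: e^(−kτ) = e^(−0.03067 × 32.0) = 0.3748
R = 1 / (1 − 0.3748) = 1.599
Css,max = 29.8 × 1.599 = 47.66 mg/L
Css,min = Css,max × e^(−kτ) = 47.66 × 0.3748 ≈ 17.9 mg/L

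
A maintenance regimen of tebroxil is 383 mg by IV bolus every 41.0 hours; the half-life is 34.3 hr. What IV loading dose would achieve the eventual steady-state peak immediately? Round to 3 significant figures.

680 mg

k = ln 2 / 34.3 = 0.02021 hr⁻¹
Accumulation ratio R = 1 / (1 − e^(−kτ)) = 1 / (1 − e^(−0.02021×41.0)) = 1 / (1 − 0.4367) = 1.775
Loading dose = maintenance dose × R = 383 × 1.775 ≈ 680 mg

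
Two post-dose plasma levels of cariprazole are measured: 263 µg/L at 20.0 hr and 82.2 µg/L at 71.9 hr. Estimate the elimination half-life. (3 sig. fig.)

30.9 hours

k = ln(C₁/C₂) / (t₂ − t₁) = ln(263/82.2) / (71.9 − 20.0)
  = 1.163 / 51.90 = 0.02241 hr⁻¹
t½ = ln 2 / k = ln 2 / 0.02241 ≈ 30.9 hours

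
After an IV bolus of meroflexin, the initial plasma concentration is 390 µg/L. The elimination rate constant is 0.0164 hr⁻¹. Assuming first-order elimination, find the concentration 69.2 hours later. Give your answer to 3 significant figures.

125 µg/L

C(t) = C₀ e^(−kt) = 390 × e^(−0.01640 × 69.2) = 390 × e^(−1.135) = 390 × 0.3215 ≈ 125 µg/L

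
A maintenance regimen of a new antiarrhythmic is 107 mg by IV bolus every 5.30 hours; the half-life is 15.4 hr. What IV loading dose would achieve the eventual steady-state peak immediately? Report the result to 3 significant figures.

k = ln 2 / 15.4 = 0.04501 hr⁻¹
Accumulation ratio R = 1 / (1 − e^(−kτ)) = 1 / (1 − e^(−0.04501×5.30)) = 1 / (1 − 0.7878) = 4.712
Loading dose = maintenance dose × R = 107 × 4.712 ≈ 504 mg

504 mg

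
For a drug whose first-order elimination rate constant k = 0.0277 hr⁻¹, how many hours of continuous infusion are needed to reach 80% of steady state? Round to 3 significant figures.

f = 1 − e^(−kt)  ⇒  t = −ln(1 − f) / k
t = −ln(1 − 0.8) / 0.02770 = 1.609 / 0.02770 ≈ 58.1 hours

58.1 hours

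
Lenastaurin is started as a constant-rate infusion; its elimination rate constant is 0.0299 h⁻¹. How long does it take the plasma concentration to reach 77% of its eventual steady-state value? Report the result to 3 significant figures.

f = 1 − e^(−kt)  ⇒  t = −ln(1 − f) / k
t = −ln(1 − 0.77) / 0.02990 = 1.470 / 0.02990 ≈ 49.2 hours

49.2 hours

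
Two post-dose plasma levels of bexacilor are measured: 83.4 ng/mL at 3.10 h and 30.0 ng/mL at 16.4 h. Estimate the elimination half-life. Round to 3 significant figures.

k = ln(C₁/C₂) / (t₂ − t₁) = ln(83.4/30.0) / (16.4 − 3.10)
  = 1.022 / 13.30 = 0.07688 h⁻¹
t½ = ln 2 / k = ln 2 / 0.07688 ≈ 9.02 hours

9.02 hours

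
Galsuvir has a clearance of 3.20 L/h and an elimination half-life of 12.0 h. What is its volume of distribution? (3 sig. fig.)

k = ln 2 / t½ = ln 2 / 12.0 = 0.05776 h⁻¹
V = CL / k = 3.20 / 0.05776 ≈ 55.4 L

55.4 L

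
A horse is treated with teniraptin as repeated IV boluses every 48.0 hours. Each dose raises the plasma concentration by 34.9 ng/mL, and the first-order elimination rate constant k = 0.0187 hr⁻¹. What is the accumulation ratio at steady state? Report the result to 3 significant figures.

1.69

Fraction remaining after one interval: e^(−kτ) = e^(−0.01870 × 48.0) = 0.4075
R = 1 / (1 − 0.4075) = 1 / 0.5925 ≈ 1.69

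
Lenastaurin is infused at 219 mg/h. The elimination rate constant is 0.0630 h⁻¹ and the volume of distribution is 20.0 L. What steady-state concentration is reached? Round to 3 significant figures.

CL = k · V = 0.0630 × 20.0 = 1.260 L/h
Css = rate / CL = 219 / 1.260 ≈ 174 µg/mL

174 µg/mL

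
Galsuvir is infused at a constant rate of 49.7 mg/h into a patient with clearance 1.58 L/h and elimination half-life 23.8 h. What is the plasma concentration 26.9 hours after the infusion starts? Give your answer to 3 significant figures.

Css = rate / CL = 49.7 / 1.58 = 31.46 mg/L
k = ln 2 / 23.8 = 0.02912 h⁻¹
C(t) = Css (1 − e^(−kt)) = 31.46 × (1 − e^(−0.7834)) = 31.46 × 0.5432 ≈ 17.1 mg/L

17.1 mg/L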